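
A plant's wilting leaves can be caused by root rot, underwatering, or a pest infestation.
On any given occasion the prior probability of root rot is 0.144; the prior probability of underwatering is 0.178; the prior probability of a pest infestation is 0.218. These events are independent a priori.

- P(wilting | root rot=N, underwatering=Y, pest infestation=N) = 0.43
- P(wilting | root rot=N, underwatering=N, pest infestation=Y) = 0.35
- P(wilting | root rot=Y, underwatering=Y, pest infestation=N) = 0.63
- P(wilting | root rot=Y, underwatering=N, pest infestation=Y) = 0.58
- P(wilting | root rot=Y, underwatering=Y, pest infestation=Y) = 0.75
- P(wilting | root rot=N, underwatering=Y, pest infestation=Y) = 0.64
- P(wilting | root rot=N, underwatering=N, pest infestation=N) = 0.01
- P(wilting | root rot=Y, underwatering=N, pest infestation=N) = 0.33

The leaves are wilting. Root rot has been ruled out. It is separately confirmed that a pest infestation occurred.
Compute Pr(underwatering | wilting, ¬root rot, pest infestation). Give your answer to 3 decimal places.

P(wilting | ¬root rot, pest infestation) = 0.35×0.822 + 0.64×0.178 = 0.287700 + 0.113920 = 0.401620
Of this, 0.113920 comes from 0.64×0.178 (the underwatering=true cases).
Hence the posterior is 0.113920/0.401620 ≈ 0.284.

Pr(underwatering | wilting, ¬root rot, pest infestation) ≈ 0.284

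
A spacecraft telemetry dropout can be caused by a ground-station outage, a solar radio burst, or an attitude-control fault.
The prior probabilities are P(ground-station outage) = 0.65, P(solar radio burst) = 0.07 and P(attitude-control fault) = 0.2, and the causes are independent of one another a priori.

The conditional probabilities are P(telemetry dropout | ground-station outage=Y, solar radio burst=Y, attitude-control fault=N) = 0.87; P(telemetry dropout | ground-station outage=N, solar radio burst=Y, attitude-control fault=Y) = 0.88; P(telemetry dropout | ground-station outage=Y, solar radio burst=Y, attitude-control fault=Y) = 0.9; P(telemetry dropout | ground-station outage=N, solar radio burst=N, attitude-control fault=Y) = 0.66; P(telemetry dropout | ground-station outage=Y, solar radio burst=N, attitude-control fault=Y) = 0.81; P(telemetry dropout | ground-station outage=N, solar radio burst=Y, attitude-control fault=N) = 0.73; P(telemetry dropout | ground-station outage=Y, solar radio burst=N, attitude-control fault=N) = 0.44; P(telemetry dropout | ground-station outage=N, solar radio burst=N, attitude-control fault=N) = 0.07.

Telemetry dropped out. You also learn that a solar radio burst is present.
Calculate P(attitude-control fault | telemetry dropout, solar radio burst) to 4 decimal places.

Numerator (weight on configurations with attitude-control fault): 0.061600 + 0.117000 = 0.178600
Denominator P(telemetry dropout | solar radio burst): 0.73·0.35·0.8 + 0.88·0.35·0.2 + 0.87·0.65·0.8 + 0.9·0.65·0.2 = 0.835400
Posterior = 0.178600 / 0.835400 ≈ 0.2138

P(attitude-control fault | telemetry dropout, solar radio burst) ≈ 0.2138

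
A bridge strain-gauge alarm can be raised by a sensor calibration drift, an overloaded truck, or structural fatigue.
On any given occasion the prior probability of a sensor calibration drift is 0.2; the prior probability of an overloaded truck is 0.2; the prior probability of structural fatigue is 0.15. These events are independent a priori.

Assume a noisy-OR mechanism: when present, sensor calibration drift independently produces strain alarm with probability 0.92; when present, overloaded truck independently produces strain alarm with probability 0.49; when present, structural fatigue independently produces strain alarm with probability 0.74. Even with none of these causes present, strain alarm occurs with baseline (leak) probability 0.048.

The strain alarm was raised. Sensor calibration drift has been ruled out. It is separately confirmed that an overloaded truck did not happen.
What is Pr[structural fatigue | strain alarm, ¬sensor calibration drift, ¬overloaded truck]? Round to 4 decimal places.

Under noisy-OR, P(strain alarm | causes) = 1 − (1−0.048)·∏(1−qᵢ) over the active causes.
Weight on structural fatigue=true, given the evidence: 0.75248·0.15 = 0.112872
Denominator P(strain alarm | ¬sensor calibration drift, ¬overloaded truck): 0.048·0.85 + 0.75248·0.15 = 0.153672
P(structural fatigue | strain alarm, ¬sensor calibration drift, ¬overloaded truck) = 0.112872/0.153672 ≈ 0.7345

Pr[structural fatigue | strain alarm, ¬sensor calibration drift, ¬overloaded truck] ≈ 0.7345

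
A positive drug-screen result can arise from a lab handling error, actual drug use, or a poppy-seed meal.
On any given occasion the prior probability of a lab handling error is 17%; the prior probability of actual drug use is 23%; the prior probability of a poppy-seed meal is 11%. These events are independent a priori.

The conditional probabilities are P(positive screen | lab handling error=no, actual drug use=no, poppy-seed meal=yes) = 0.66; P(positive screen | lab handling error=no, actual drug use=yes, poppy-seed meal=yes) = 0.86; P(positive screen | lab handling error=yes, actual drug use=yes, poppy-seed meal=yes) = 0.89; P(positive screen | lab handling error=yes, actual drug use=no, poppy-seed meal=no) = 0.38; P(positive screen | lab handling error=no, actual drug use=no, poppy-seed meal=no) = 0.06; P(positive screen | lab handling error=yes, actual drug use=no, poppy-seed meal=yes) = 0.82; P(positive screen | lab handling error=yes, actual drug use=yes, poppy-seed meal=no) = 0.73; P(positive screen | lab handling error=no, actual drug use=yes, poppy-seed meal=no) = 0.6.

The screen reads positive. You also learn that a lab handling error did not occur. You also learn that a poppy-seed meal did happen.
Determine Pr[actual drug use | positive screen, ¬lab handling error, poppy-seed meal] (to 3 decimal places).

Pr[actual drug use | positive screen, ¬lab handling error, poppy-seed meal] ≈ 0.280

P(positive screen | ¬lab handling error, poppy-seed meal) = 0.66·0.77 + 0.86·0.23 = 0.508200 + 0.197800 = 0.706000
Of this, 0.197800 comes from 0.86·0.23 (the actual drug use=true cases).
So P(actual drug use | positive screen, ¬lab handling error, poppy-seed meal) = 0.197800/0.706000 ≈ 0.280.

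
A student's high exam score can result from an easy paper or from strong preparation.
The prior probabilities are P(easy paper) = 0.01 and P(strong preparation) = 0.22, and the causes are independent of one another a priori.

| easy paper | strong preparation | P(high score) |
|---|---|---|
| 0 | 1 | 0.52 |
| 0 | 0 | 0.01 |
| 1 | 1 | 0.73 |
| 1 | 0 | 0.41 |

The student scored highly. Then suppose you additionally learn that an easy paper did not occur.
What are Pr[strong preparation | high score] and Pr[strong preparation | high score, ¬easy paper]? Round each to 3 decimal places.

For the numerator, keep only strong preparation=true terms: 0.113256 + 0.001606 = 0.114862
Normalizer over all consistent configurations: 0.01*0.99*0.78 + 0.52*0.99*0.22 + 0.41*0.01*0.78 + 0.73*0.01*0.22 = 0.125782
Posterior = 0.114862 / 0.125782 ≈ 0.913

Now also conditioning on easy paper≠true:
Weight on strong preparation=true, given the evidence: 0.52×0.22 = 0.114400
Normalizer over all consistent configurations: 0.01×0.78 + 0.52×0.22 = 0.122200
Posterior = 0.114400 / 0.122200 ≈ 0.936
With easy paper excluded, strong preparation must carry more of the explanatory weight for the high score.

Pr[strong preparation | high score] ≈ 0.913; Pr[strong preparation | high score, ¬easy paper] ≈ 0.936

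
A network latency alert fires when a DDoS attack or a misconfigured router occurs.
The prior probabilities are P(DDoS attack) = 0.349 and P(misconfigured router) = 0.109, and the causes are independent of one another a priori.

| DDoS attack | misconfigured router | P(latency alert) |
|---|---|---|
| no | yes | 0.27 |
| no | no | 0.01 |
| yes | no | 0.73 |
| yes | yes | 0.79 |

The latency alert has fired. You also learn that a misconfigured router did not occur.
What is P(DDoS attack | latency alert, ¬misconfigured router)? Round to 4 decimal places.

P(latency alert | ¬misconfigured router) = 0.01·0.651 + 0.73·0.349 = 0.006510 + 0.254770 = 0.261280
Restricting to configurations with DDoS attack present: 0.73·0.349 = 0.254770.
Hence the posterior is 0.254770/0.261280 ≈ 0.9751.

P(DDoS attack | latency alert, ¬misconfigured router) ≈ 0.9751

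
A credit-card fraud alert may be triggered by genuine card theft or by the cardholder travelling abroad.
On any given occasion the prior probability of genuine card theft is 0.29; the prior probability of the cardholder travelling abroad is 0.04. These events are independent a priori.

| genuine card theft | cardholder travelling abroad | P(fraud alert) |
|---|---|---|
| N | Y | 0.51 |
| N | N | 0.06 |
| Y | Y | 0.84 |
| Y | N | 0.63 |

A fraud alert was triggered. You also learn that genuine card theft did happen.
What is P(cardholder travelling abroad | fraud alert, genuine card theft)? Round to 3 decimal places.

P(fraud alert | genuine card theft) = 0.63*0.96 + 0.84*0.04 = 0.604800 + 0.033600 = 0.638400
Of this, 0.033600 comes from 0.84*0.04 (the cardholder travelling abroad=true cases).
P(cardholder travelling abroad | fraud alert, genuine card theft) = 0.033600 / 0.638400 ≈ 0.053

P(cardholder travelling abroad | fraud alert, genuine card theft) ≈ 0.053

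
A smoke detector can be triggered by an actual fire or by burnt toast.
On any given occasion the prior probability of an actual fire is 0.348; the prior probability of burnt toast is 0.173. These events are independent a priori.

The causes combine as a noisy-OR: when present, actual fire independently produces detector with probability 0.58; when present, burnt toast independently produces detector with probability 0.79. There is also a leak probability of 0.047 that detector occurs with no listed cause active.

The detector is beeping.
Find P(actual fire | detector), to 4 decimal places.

P(actual fire | detector) ≈ 0.6634

Under noisy-OR, P(detector | causes) = 1 − (1−0.047)·∏(1−qᵢ) over the active causes.
Weight on actual fire=true, given the evidence: 0.172603 + 0.055144 = 0.227747
The normalizing constant is 0.047×0.652×0.827 + 0.79987×0.652×0.173 + 0.59974×0.348×0.827 + 0.915945×0.348×0.173 = 0.343312
Posterior = 0.227747 / 0.343312 ≈ 0.6634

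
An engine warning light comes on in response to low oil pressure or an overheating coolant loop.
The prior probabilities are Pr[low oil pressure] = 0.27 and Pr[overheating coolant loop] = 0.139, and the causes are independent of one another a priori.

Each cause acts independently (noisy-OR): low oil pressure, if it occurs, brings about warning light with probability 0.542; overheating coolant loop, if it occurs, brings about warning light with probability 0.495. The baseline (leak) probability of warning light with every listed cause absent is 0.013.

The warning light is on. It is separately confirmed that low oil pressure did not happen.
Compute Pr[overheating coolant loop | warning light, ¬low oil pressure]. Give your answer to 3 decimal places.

Under noisy-OR, P(warning light | causes) = 1 − (1−0.013)·∏(1−qᵢ) over the active causes.
Enumerate both values of overheating coolant loop and weight by the priors:
  P(warning light | ¬low oil pressure) = 0.013×0.861 + 0.501565×0.139
        = 0.011193 + 0.069718 = 0.080911
The terms with overheating coolant loop present sum to 0.069718, so
  P(overheating coolant loop | warning light, ¬low oil pressure) = 0.069718 / 0.080911 ≈ 0.862

Pr[overheating coolant loop | warning light, ¬low oil pressure] ≈ 0.862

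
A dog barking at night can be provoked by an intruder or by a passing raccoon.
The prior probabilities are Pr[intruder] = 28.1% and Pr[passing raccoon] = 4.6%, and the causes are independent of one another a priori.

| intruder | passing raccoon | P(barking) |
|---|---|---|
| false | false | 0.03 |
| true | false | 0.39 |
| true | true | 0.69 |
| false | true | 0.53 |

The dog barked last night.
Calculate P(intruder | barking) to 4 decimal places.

P(barking) = 0.03*0.719*0.954 + 0.53*0.719*0.046 + 0.39*0.281*0.954 + 0.69*0.281*0.046 = 0.020578 + 0.017529 + 0.104549 + 0.008919 = 0.151575
The intruder-present share is 0.104549 + 0.008919 = 0.113468.
Hence the posterior is 0.113468/0.151575 ≈ 0.7486.

P(intruder | barking) ≈ 0.7486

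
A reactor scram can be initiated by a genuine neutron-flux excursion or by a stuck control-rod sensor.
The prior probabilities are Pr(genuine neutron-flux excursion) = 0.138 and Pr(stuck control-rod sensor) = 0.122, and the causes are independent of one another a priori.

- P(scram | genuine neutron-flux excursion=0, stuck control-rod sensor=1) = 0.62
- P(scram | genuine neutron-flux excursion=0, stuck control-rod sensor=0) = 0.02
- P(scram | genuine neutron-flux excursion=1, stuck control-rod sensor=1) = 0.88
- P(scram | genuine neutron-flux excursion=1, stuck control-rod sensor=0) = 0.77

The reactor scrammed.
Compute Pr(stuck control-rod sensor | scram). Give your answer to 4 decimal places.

Pr(stuck control-rod sensor | scram) ≈ 0.4246

Weight on stuck control-rod sensor=true, given the evidence: 0.065202 + 0.014816 = 0.080018
Denominator P(scram): 0.02*0.862*0.878 + 0.62*0.862*0.122 + 0.77*0.138*0.878 + 0.88*0.138*0.122 = 0.188451
Posterior = 0.080018 / 0.188451 ≈ 0.4246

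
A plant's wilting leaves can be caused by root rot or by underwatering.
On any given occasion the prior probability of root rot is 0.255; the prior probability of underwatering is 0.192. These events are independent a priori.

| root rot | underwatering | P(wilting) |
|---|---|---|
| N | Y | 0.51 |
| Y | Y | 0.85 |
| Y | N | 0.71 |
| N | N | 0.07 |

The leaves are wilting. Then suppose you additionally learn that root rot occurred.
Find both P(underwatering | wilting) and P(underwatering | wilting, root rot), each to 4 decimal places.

P(underwatering | wilting) ≈ 0.3781; P(underwatering | wilting, root rot) ≈ 0.2215

For the numerator, keep only underwatering=true terms: 0.072950 + 0.041616 = 0.114566
Denominator P(wilting): 0.07*0.745*0.808 + 0.51*0.745*0.192 + 0.71*0.255*0.808 + 0.85*0.255*0.192 = 0.302991
Posterior = 0.114566 / 0.302991 ≈ 0.3781

Now condition on the additional information:
By total probability over both values of underwatering:
  P(wilting | root rot) = 0.71*0.808 + 0.85*0.192
        = 0.573680 + 0.163200 = 0.736880
Keeping only the underwatering-present terms gives 0.163200, so
  P(underwatering | wilting, root rot) = 0.163200 / 0.736880 ≈ 0.2215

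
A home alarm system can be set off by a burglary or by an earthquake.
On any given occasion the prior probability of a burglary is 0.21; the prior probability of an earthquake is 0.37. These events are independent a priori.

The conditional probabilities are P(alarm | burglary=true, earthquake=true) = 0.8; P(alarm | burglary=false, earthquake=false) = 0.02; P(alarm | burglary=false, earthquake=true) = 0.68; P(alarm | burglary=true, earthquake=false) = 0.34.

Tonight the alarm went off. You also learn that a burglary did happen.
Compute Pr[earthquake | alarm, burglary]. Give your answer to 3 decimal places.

Pr[earthquake | alarm, burglary] ≈ 0.580

Numerator (weight on configurations with earthquake): 0.8×0.37 = 0.296000
Normalizer over all consistent configurations: 0.34×0.63 + 0.8×0.37 = 0.510200
P(earthquake | alarm, burglary) = 0.296000/0.510200 ≈ 0.580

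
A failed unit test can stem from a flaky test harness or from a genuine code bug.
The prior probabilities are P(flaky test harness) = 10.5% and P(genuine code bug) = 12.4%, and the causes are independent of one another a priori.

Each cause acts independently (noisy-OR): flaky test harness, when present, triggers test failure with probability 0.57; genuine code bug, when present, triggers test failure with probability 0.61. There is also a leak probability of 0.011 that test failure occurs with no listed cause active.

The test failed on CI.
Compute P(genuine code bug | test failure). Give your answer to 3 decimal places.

P(genuine code bug | test failure) ≈ 0.562

Under noisy-OR, P(test failure | causes) = 1 − (1−0.011)·∏(1−qᵢ) over the active causes.
Enumerate the 4 (flaky test harness, genuine code bug) configurations and weight by the priors:
  P(test failure) = 0.011*0.895*0.876 + 0.61429*0.895*0.124 + 0.57473*0.105*0.876 + 0.834145*0.105*0.124
        = 0.008624 + 0.068174 + 0.052864 + 0.010861 = 0.140523
Keeping only the genuine code bug-present terms gives 0.079035, so
  P(genuine code bug | test failure) = 0.079035 / 0.140523 ≈ 0.562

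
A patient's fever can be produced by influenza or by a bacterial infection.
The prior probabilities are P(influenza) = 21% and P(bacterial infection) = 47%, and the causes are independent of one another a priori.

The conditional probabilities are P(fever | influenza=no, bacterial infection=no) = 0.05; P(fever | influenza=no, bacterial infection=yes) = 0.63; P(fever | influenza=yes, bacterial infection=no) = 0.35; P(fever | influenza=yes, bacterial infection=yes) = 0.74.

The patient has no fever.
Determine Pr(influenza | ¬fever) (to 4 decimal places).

Pr(influenza | ¬fever) ≈ 0.1548

Numerator (weight on configurations with influenza): 0.072345 + 0.025662 = 0.098007
The normalizing constant is 0.95*0.79*0.53 + 0.37*0.79*0.47 + 0.65*0.21*0.53 + 0.26*0.21*0.47 = 0.633153
P(influenza | ¬fever) = 0.098007/0.633153 ≈ 0.1548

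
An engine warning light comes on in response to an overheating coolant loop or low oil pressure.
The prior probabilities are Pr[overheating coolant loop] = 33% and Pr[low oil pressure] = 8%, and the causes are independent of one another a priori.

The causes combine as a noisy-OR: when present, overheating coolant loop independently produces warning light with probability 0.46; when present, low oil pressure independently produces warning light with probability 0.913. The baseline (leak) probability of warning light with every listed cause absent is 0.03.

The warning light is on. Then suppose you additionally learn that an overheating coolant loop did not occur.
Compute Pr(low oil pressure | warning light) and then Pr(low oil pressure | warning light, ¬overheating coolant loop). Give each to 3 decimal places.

Under noisy-OR, P(warning light | causes) = 1 − (1−0.03)·∏(1−qᵢ) over the active causes.
Numerator (weight on configurations with low oil pressure): 0.049077 + 0.025197 = 0.074274
Denominator P(warning light): 0.03*0.67*0.92 + 0.91561*0.67*0.08 + 0.4762*0.33*0.92 + 0.954429*0.33*0.08 = 0.237340
P(low oil pressure | warning light) = 0.074274/0.237340 ≈ 0.313

Now also conditioning on overheating coolant loop≠true:
Sum P(warning light|·) weighted by the priors over both values of low oil pressure:
  P(warning light | ¬overheating coolant loop) = 0.03·0.92 + 0.91561·0.08
        = 0.027600 + 0.073249 = 0.100849
Configurations with low oil pressure contribute 0.073249, so
  P(low oil pressure | warning light, ¬overheating coolant loop) = 0.073249 / 0.100849 ≈ 0.726
With overheating coolant loop excluded, low oil pressure must carry more of the explanatory weight for the warning light.

Pr(low oil pressure | warning light) ≈ 0.313; Pr(low oil pressure | warning light, ¬overheating coolant loop) ≈ 0.726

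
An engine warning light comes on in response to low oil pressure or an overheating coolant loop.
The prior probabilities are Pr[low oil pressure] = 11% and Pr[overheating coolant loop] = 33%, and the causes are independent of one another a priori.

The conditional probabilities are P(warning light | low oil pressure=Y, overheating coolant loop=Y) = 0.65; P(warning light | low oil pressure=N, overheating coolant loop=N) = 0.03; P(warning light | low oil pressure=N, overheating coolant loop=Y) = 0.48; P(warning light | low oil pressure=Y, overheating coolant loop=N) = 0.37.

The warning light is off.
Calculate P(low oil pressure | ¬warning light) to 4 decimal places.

P(low oil pressure | ¬warning light) ≈ 0.0748

P(¬warning light) = 0.97*0.89*0.67 + 0.52*0.89*0.33 + 0.63*0.11*0.67 + 0.35*0.11*0.33 = 0.578411 + 0.152724 + 0.046431 + 0.012705 = 0.790271
Restricting to configurations with low oil pressure present: 0.046431 + 0.012705 = 0.059136.
So P(low oil pressure | ¬warning light) = 0.059136/0.790271 ≈ 0.0748.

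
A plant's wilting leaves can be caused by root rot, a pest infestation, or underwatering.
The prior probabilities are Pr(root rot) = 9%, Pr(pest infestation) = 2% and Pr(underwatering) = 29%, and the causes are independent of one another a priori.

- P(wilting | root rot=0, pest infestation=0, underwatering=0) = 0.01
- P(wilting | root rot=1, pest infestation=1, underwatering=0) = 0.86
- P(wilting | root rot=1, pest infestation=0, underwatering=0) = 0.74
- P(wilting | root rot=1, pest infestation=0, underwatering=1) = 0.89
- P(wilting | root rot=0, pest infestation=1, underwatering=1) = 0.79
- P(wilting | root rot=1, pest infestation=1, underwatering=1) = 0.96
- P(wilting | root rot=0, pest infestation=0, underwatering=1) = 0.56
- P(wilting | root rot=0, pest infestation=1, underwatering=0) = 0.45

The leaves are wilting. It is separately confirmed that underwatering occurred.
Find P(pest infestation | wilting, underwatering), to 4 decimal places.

Enumerate the 4 (root rot, pest infestation) configurations and weight by the priors:
  P(wilting | underwatering) = 0.56×0.91×0.98 + 0.79×0.91×0.02 + 0.89×0.09×0.98 + 0.96×0.09×0.02
        = 0.499408 + 0.014378 + 0.078498 + 0.001728 = 0.594012
The terms with pest infestation present sum to 0.016106, so
  P(pest infestation | wilting, underwatering) = 0.016106 / 0.594012 ≈ 0.0271

P(pest infestation | wilting, underwatering) ≈ 0.0271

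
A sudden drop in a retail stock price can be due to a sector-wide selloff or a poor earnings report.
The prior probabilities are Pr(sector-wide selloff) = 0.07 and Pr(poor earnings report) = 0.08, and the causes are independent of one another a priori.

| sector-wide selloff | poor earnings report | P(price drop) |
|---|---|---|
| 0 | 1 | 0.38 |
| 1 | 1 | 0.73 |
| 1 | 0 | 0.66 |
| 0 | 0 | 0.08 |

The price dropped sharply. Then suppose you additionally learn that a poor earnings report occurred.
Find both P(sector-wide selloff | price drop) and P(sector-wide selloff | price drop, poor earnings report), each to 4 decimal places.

P(price drop) = 0.08×0.93×0.92 + 0.38×0.93×0.08 + 0.66×0.07×0.92 + 0.73×0.07×0.08 = 0.068448 + 0.028272 + 0.042504 + 0.004088 = 0.143312
Of this, 0.046592 comes from 0.042504 + 0.004088 (the sector-wide selloff=true cases).
P(sector-wide selloff | price drop) = 0.046592 / 0.143312 ≈ 0.3251

Now also conditioning on poor earnings report=true:
Numerator (weight on configurations with sector-wide selloff): 0.73*0.07 = 0.051100
Normalizer over all consistent configurations: 0.38*0.93 + 0.73*0.07 = 0.404500
Posterior = 0.051100 / 0.404500 ≈ 0.1263

P(sector-wide selloff | price drop) ≈ 0.3251; P(sector-wide selloff | price drop, poor earnings report) ≈ 0.1263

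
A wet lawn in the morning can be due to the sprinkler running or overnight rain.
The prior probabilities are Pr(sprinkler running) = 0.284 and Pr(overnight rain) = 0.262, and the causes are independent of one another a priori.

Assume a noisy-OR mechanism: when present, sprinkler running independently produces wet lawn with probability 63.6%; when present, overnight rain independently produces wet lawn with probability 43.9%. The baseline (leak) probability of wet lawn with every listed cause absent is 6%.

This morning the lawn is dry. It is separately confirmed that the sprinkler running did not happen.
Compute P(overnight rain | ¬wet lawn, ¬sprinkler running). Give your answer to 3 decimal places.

P(overnight rain | ¬wet lawn, ¬sprinkler running) ≈ 0.166

Under noisy-OR, P(wet lawn | causes) = 1 − (1−0.06)·∏(1−qᵢ) over the active causes.
P(¬wet lawn | ¬sprinkler running) = 0.94*0.738 + 0.52734*0.262 = 0.693720 + 0.138163 = 0.831883
Of this, 0.138163 comes from 0.52734*0.262 (the overnight rain=true cases).
P(overnight rain | ¬wet lawn, ¬sprinkler running) = 0.138163 / 0.831883 ≈ 0.166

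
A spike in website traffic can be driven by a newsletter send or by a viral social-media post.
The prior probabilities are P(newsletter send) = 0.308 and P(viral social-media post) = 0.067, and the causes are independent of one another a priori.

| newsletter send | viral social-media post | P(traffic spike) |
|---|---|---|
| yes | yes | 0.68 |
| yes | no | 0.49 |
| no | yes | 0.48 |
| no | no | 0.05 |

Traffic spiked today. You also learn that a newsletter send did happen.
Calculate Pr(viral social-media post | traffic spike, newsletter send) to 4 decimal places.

Pr(viral social-media post | traffic spike, newsletter send) ≈ 0.0906

P(traffic spike | newsletter send) = 0.49·0.933 + 0.68·0.067 = 0.457170 + 0.045560 = 0.502730
Of this, 0.045560 comes from 0.68·0.067 (the viral social-media post=true cases).
So P(viral social-media post | traffic spike, newsletter send) = 0.045560/0.502730 ≈ 0.0906.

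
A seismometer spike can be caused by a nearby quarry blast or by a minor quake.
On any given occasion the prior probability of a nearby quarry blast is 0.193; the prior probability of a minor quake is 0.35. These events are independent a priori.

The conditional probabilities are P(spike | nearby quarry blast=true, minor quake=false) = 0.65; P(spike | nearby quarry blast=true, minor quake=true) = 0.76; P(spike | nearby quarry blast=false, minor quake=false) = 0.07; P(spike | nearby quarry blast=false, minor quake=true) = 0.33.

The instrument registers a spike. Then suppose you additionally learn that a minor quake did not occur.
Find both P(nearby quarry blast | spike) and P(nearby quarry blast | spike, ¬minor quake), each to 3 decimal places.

P(nearby quarry blast | spike) ≈ 0.506; P(nearby quarry blast | spike, ¬minor quake) ≈ 0.690

P(spike) = 0.07·0.807·0.65 + 0.33·0.807·0.35 + 0.65·0.193·0.65 + 0.76·0.193·0.35 = 0.036719 + 0.093209 + 0.081543 + 0.051338 = 0.262809
Of this, 0.132881 comes from 0.081543 + 0.051338 (the nearby quarry blast=true cases).
So P(nearby quarry blast | spike) = 0.132881/0.262809 ≈ 0.506.

Now also conditioning on minor quake≠true:
P(spike | ¬minor quake) = 0.07·0.807 + 0.65·0.193 = 0.056490 + 0.125450 = 0.181940
Of this, 0.125450 comes from 0.65·0.193 (the nearby quarry blast=true cases).
Hence the posterior is 0.125450/0.181940 ≈ 0.690.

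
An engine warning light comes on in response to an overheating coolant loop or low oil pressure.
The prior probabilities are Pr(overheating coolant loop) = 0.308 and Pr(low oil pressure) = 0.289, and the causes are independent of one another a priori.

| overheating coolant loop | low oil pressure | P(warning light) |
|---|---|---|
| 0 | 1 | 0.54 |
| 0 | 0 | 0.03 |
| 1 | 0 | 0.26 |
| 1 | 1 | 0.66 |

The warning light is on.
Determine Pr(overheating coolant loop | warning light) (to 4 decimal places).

Numerator (weight on configurations with overheating coolant loop): 0.056937 + 0.058748 = 0.115685
Denominator P(warning light): 0.03*0.692*0.711 + 0.54*0.692*0.289 + 0.26*0.308*0.711 + 0.66*0.308*0.289 = 0.238439
P(overheating coolant loop | warning light) = 0.115685/0.238439 ≈ 0.4852

Pr(overheating coolant loop | warning light) ≈ 0.4852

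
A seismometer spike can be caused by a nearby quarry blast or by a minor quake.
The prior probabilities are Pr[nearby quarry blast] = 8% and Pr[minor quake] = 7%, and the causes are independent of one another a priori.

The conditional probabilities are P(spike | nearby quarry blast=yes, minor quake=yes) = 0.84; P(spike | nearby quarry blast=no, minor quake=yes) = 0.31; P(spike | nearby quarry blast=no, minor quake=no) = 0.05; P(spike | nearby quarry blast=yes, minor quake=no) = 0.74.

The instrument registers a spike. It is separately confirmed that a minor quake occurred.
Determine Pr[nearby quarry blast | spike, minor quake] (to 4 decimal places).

By total probability over both values of nearby quarry blast:
  P(spike | minor quake) = 0.31·0.92 + 0.84·0.08
        = 0.285200 + 0.067200 = 0.352400
Configurations with nearby quarry blast contribute 0.067200, so
  P(nearby quarry blast | spike, minor quake) = 0.067200 / 0.352400 ≈ 0.1907

Pr[nearby quarry blast | spike, minor quake] ≈ 0.1907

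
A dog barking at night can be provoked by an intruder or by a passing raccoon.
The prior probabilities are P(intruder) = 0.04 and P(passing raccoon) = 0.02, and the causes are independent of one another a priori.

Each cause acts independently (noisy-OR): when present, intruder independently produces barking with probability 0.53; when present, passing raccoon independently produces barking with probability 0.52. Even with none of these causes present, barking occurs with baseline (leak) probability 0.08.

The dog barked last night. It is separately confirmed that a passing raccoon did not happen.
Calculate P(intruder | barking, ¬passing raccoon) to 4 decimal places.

Under noisy-OR, P(barking | causes) = 1 − (1−0.08)·∏(1−qᵢ) over the active causes.
Numerator (weight on configurations with intruder): 0.5676*0.04 = 0.022704
Denominator P(barking | ¬passing raccoon): 0.08*0.96 + 0.5676*0.04 = 0.099504
Posterior = 0.022704 / 0.099504 ≈ 0.2282

P(intruder | barking, ¬passing raccoon) ≈ 0.2282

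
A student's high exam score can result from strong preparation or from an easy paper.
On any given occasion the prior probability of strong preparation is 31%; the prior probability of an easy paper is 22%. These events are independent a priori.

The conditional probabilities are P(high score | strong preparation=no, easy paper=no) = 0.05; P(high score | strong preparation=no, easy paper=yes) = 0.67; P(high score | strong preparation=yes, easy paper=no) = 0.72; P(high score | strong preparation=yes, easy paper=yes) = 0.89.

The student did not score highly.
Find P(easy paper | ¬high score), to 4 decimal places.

P(easy paper | ¬high score) ≈ 0.0905

Weight on easy paper=true, given the evidence: 0.050094 + 0.007502 = 0.057596
The normalizing constant is 0.95·0.69·0.78 + 0.33·0.69·0.22 + 0.28·0.31·0.78 + 0.11·0.31·0.22 = 0.636590
Posterior = 0.057596 / 0.636590 ≈ 0.0905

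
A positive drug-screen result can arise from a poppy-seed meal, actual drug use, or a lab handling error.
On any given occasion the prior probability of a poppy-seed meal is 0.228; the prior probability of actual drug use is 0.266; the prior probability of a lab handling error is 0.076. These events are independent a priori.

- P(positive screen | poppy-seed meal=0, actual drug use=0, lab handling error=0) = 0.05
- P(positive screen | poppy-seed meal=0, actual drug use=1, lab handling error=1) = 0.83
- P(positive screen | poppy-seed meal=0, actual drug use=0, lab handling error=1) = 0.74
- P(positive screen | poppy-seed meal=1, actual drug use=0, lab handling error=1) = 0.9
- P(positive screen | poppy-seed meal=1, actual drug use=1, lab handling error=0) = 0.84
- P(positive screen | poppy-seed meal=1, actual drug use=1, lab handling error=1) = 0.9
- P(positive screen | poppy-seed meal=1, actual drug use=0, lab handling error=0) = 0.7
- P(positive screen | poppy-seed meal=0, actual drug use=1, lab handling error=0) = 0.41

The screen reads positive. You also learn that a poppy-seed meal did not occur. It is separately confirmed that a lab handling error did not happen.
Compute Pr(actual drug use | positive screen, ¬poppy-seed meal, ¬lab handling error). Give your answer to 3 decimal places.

Numerator (weight on configurations with actual drug use): 0.41*0.266 = 0.109060
The normalizing constant is 0.05*0.734 + 0.41*0.266 = 0.145760
Posterior = 0.109060 / 0.145760 ≈ 0.748

Pr(actual drug use | positive screen, ¬poppy-seed meal, ¬lab handling error) ≈ 0.748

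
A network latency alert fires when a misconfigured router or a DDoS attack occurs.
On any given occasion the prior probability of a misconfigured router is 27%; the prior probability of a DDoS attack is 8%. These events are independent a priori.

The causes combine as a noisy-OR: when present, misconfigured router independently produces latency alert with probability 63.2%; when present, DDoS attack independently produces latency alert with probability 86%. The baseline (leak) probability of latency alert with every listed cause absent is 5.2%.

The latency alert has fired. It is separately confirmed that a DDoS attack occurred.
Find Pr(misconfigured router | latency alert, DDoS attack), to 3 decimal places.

Under noisy-OR, P(latency alert | causes) = 1 − (1−0.052)·∏(1−qᵢ) over the active causes.
P(latency alert | DDoS attack) = 0.86728·0.73 + 0.951159·0.27 = 0.633114 + 0.256813 = 0.889927
Restricting to configurations with misconfigured router present: 0.951159·0.27 = 0.256813.
So P(misconfigured router | latency alert, DDoS attack) = 0.256813/0.889927 ≈ 0.289.

Pr(misconfigured router | latency alert, DDoS attack) ≈ 0.289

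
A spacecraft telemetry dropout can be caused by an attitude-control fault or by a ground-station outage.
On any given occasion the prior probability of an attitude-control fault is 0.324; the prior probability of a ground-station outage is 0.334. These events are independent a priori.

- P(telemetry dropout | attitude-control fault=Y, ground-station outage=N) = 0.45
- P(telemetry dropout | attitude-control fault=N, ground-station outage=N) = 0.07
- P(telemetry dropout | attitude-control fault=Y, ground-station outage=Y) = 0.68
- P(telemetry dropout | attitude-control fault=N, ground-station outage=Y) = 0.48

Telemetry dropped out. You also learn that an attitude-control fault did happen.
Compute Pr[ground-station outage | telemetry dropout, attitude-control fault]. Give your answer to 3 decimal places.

Enumerate both values of ground-station outage and weight by the priors:
  P(telemetry dropout | attitude-control fault) = 0.45*0.666 + 0.68*0.334
        = 0.299700 + 0.227120 = 0.526820
The terms with ground-station outage present sum to 0.227120, so
  P(ground-station outage | telemetry dropout, attitude-control fault) = 0.227120 / 0.526820 ≈ 0.431

Pr[ground-station outage | telemetry dropout, attitude-control fault] ≈ 0.431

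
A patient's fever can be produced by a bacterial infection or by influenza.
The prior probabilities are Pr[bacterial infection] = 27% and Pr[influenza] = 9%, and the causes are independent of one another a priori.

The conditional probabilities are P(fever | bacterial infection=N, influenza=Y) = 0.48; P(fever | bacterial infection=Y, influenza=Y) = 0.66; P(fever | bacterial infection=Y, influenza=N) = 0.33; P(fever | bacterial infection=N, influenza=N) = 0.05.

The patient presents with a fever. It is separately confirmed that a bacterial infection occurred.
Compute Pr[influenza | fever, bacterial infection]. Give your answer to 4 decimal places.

Pr[influenza | fever, bacterial infection] ≈ 0.1651

Weight on influenza=true, given the evidence: 0.66*0.09 = 0.059400
Normalizer over all consistent configurations: 0.33*0.91 + 0.66*0.09 = 0.359700
P(influenza | fever, bacterial infection) = 0.059400/0.359700 ≈ 0.1651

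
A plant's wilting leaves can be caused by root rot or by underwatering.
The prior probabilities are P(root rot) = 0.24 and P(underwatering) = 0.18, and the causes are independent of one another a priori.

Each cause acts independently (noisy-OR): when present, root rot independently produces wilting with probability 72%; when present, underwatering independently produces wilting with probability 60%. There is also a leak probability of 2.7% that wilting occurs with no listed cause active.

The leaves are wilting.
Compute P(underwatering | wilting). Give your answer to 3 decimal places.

Under noisy-OR, P(wilting | causes) = 1 − (1−0.027)·∏(1−qᵢ) over the active causes.
Weight on underwatering=true, given the evidence: 0.083557 + 0.038492 = 0.122049
The normalizing constant is 0.027·0.76·0.82 + 0.6108·0.76·0.18 + 0.72756·0.24·0.82 + 0.891024·0.24·0.18 = 0.282059
P(underwatering | wilting) = 0.122049/0.282059 ≈ 0.433

P(underwatering | wilting) ≈ 0.433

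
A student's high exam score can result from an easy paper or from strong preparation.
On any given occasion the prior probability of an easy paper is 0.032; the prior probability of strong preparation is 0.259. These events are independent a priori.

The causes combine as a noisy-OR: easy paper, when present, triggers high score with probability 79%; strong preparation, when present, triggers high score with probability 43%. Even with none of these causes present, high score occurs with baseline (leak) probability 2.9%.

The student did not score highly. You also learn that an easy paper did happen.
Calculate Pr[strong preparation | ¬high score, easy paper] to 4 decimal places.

Pr[strong preparation | ¬high score, easy paper] ≈ 0.1661

Under noisy-OR, P(high score | causes) = 1 − (1−0.029)·∏(1−qᵢ) over the active causes.
P(¬high score | easy paper) = 0.20391×0.741 + 0.116229×0.259 = 0.151097 + 0.030103 = 0.181200
Restricting to configurations with strong preparation present: 0.116229×0.259 = 0.030103.
P(strong preparation | ¬high score, easy paper) = 0.030103 / 0.181200 ≈ 0.1661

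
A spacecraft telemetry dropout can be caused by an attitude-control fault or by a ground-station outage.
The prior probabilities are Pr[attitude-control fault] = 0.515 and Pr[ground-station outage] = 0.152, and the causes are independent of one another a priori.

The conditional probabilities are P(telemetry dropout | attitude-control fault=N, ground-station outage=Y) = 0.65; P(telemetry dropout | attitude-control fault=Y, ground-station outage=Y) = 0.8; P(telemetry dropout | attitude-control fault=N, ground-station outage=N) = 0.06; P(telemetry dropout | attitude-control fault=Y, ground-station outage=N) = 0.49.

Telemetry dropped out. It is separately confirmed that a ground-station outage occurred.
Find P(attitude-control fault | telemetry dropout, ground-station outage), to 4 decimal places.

P(attitude-control fault | telemetry dropout, ground-station outage) ≈ 0.5665

Numerator (weight on configurations with attitude-control fault): 0.8*0.515 = 0.412000
The normalizing constant is 0.65*0.485 + 0.8*0.515 = 0.727250
P(attitude-control fault | telemetry dropout, ground-station outage) = 0.412000/0.727250 ≈ 0.5665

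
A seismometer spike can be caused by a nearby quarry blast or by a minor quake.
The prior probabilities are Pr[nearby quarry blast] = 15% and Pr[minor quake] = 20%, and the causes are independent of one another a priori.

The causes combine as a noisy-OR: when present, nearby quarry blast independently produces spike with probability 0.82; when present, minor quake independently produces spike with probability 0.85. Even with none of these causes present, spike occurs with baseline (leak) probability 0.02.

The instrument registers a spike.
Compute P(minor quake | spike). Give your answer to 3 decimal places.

Under noisy-OR, P(spike | causes) = 1 − (1−0.02)·∏(1−qᵢ) over the active causes.
P(spike) = 0.02×0.85×0.8 + 0.853×0.85×0.2 + 0.8236×0.15×0.8 + 0.97354×0.15×0.2 = 0.013600 + 0.145010 + 0.098832 + 0.029206 = 0.286648
Of this, 0.174216 comes from 0.145010 + 0.029206 (the minor quake=true cases).
P(minor quake | spike) = 0.174216 / 0.286648 ≈ 0.608

P(minor quake | spike) ≈ 0.608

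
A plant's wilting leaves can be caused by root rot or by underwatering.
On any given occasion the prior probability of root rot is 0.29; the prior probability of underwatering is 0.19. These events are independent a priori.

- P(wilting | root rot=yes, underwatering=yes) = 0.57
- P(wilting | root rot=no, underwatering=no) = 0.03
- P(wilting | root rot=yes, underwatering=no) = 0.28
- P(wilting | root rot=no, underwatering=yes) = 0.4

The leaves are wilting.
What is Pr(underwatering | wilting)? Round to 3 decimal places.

Pr(underwatering | wilting) ≈ 0.507

For the numerator, keep only underwatering=true terms: 0.053960 + 0.031407 = 0.085367
The normalizing constant is 0.03*0.71*0.81 + 0.4*0.71*0.19 + 0.28*0.29*0.81 + 0.57*0.29*0.19 = 0.168392
P(underwatering | wilting) = 0.085367/0.168392 ≈ 0.507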